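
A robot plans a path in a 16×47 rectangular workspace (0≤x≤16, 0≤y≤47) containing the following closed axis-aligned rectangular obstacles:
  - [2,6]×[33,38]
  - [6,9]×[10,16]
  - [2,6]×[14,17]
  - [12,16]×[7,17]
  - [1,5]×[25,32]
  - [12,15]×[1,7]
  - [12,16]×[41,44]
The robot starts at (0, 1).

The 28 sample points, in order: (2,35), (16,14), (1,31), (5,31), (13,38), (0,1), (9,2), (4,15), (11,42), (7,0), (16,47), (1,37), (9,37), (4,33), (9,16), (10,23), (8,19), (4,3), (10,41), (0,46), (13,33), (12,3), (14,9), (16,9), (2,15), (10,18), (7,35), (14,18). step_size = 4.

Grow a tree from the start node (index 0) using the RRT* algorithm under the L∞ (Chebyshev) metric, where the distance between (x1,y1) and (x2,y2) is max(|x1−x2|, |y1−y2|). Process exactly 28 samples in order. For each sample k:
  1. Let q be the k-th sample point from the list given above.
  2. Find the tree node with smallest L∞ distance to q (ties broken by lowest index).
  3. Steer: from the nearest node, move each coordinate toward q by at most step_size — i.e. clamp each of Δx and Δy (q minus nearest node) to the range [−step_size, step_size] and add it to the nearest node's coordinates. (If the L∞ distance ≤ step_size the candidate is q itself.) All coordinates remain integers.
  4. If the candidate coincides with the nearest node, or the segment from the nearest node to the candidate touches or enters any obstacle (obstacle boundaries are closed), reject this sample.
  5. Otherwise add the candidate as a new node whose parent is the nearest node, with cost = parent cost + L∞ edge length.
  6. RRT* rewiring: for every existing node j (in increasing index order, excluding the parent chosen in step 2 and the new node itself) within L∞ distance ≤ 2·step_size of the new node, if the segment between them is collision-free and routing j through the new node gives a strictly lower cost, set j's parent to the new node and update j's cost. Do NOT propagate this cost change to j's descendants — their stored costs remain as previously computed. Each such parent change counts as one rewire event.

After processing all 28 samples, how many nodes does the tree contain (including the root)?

1. q=(2,35) nearest=0 d=34 new=(2,5) → add node 1 parent=0 cost=4
2. q=(16,14) nearest=1 d=14 new=(6,9) → add node 2 parent=1 cost=8
3. q=(1,31) nearest=2 d=22 new=(2,13) → add node 3 parent=2 cost=12
4. q=(5,31) nearest=3 d=18 new=(5,17) → blocked by [2,6]×[14,17], reject
5. q=(13,38) nearest=3 d=25 new=(6,17) → blocked by [2,6]×[14,17], reject
6. q=(0,1) nearest=0 d=0 → coincident, reject
7. q=(9,2) nearest=1 d=7 new=(6,2) → add node 4 parent=1 cost=8
8. q=(4,15) nearest=3 d=2 new=(4,15) → blocked by [2,6]×[14,17], reject
9. q=(11,42) nearest=3 d=29 new=(6,17) → blocked by [2,6]×[14,17], reject
10. q=(7,0) nearest=4 d=2 new=(7,0) → add node 5 parent=4 cost=10
11. q=(16,47) nearest=3 d=34 new=(6,17) → blocked by [2,6]×[14,17], reject
12. q=(1,37) nearest=3 d=24 new=(1,17) → add node 6 parent=3 cost=16
13. q=(9,37) nearest=6 d=20 new=(5,21) → add node 7 parent=6 cost=20
14. q=(4,33) nearest=7 d=12 new=(4,25) → blocked by [1,5]×[25,32], reject
15. q=(9,16) nearest=7 d=5 new=(9,17) → add node 8 parent=7 cost=24
16. q=(10,23) nearest=7 d=5 new=(9,23) → add node 9 parent=7 cost=24
17. q=(8,19) nearest=8 d=2 new=(8,19) → add node 10 parent=8 cost=26
18. q=(4,3) nearest=1 d=2 new=(4,3) → add node 11 parent=1 cost=6; rewire 5→11 (9<10)
19. q=(10,41) nearest=9 d=18 new=(10,27) → add node 12 parent=9 cost=28
20. q=(0,46) nearest=12 d=19 new=(6,31) → add node 13 parent=12 cost=32
21. q=(13,33) nearest=12 d=6 new=(13,31) → add node 14 parent=12 cost=32
22. q=(12,3) nearest=5 d=5 new=(11,3) → add node 15 parent=5 cost=13
23. q=(14,9) nearest=15 d=6 new=(14,7) → blocked by [12,16]×[7,17], reject
24. q=(16,9) nearest=15 d=6 new=(15,7) → blocked by [12,16]×[7,17], reject
25. q=(2,15) nearest=3 d=2 new=(2,15) → blocked by [2,6]×[14,17], reject
26. q=(10,18) nearest=8 d=1 new=(10,18) → add node 16 parent=8 cost=25
27. q=(7,35) nearest=13 d=4 new=(7,35) → add node 17 parent=13 cost=36
28. q=(14,18) nearest=16 d=4 new=(14,18) → add node 18 parent=16 cost=29

Node count: 19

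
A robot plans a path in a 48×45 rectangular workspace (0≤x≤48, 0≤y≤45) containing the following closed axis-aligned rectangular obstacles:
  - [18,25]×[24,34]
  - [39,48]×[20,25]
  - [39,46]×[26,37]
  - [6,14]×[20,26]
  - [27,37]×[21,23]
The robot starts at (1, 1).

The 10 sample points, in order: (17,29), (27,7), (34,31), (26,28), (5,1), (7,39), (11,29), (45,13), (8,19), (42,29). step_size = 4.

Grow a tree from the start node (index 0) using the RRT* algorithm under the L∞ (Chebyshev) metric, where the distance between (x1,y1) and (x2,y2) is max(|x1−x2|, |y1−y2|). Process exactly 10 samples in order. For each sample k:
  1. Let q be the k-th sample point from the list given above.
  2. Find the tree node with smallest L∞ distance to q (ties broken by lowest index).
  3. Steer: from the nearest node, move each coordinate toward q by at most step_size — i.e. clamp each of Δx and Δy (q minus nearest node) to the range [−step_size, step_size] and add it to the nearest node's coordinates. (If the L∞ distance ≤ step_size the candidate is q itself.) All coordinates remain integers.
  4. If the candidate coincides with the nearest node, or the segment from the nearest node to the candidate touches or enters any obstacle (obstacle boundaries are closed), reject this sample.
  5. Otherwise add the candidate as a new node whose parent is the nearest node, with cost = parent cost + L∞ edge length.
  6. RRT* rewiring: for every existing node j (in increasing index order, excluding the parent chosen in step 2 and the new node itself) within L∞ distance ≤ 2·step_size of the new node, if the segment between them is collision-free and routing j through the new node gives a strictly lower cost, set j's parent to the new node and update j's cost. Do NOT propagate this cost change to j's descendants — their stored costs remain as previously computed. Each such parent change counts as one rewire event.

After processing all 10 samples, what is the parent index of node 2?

1. q=(17,29) nearest=0 d=28 new=(5,5) → add node 1 parent=0 cost=4
2. q=(27,7) nearest=1 d=22 new=(9,7) → add node 2 parent=1 cost=8
3. q=(34,31) nearest=2 d=25 new=(13,11) → add node 3 parent=2 cost=12
4. q=(26,28) nearest=3 d=17 new=(17,15) → add node 4 parent=3 cost=16
5. q=(5,1) nearest=0 d=4 new=(5,1) → add node 5 parent=0 cost=4
6. q=(7,39) nearest=4 d=24 new=(13,19) → add node 6 parent=4 cost=20
7. q=(11,29) nearest=6 d=10 new=(11,23) → blocked by [6,14]×[20,26], reject
8. q=(45,13) nearest=4 d=28 new=(21,13) → add node 7 parent=4 cost=20
9. q=(8,19) nearest=6 d=5 new=(9,19) → add node 8 parent=6 cost=24
10. q=(42,29) nearest=7 d=21 new=(25,17) → add node 9 parent=7 cost=24

Parent of node 2: 1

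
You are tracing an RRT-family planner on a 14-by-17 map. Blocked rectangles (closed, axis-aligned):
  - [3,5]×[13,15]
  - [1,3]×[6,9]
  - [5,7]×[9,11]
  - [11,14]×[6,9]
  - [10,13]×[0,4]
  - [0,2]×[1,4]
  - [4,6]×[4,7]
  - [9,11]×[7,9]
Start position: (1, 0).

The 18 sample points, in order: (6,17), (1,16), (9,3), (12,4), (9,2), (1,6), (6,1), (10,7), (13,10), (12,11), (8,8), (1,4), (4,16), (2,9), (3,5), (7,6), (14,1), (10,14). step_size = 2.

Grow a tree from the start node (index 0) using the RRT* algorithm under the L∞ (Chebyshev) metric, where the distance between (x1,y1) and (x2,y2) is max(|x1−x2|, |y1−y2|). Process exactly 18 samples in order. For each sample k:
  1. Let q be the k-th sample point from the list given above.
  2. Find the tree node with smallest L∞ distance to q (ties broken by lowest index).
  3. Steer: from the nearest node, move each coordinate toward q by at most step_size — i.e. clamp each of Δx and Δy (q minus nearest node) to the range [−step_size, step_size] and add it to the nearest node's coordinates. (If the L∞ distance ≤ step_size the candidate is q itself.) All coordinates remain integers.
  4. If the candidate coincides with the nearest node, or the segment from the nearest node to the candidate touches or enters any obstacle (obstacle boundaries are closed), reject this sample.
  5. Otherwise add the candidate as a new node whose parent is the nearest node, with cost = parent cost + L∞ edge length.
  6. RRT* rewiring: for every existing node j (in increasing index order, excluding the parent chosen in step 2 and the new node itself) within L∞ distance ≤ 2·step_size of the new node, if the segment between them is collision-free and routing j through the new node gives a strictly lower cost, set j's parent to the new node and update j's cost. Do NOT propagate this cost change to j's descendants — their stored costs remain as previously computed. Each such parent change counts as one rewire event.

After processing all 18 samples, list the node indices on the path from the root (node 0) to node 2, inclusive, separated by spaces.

Path: 0 1 2

1. q=(6,17) nearest=0 d=17 new=(3,2) → blocked by [0,2]×[1,4], reject
2. q=(1,16) nearest=0 d=16 new=(1,2) → blocked by [0,2]×[1,4], reject
3. q=(9,3) nearest=0 d=8 new=(3,2) → blocked by [0,2]×[1,4], reject
4. q=(12,4) nearest=0 d=11 new=(3,2) → blocked by [0,2]×[1,4], reject
5. q=(9,2) nearest=0 d=8 new=(3,2) → blocked by [0,2]×[1,4], reject
6. q=(1,6) nearest=0 d=6 new=(1,2) → blocked by [0,2]×[1,4], reject
7. q=(6,1) nearest=0 d=5 new=(3,1) → add node 1 parent=0 cost=2
8. q=(10,7) nearest=1 d=7 new=(5,3) → add node 2 parent=1 cost=4
9. q=(13,10) nearest=2 d=8 new=(7,5) → blocked by [4,6]×[4,7], reject
10. q=(12,11) nearest=2 d=8 new=(7,5) → blocked by [4,6]×[4,7], reject
11. q=(8,8) nearest=2 d=5 new=(7,5) → blocked by [4,6]×[4,7], reject
12. q=(1,4) nearest=1 d=3 new=(1,3) → blocked by [0,2]×[1,4], reject
13. q=(4,16) nearest=2 d=13 new=(4,5) → blocked by [4,6]×[4,7], reject
14. q=(2,9) nearest=2 d=6 new=(3,5) → blocked by [4,6]×[4,7], reject
15. q=(3,5) nearest=2 d=2 new=(3,5) → blocked by [4,6]×[4,7], reject
16. q=(7,6) nearest=2 d=3 new=(7,5) → blocked by [4,6]×[4,7], reject
17. q=(14,1) nearest=2 d=9 new=(7,1) → add node 3 parent=2 cost=6
18. q=(10,14) nearest=2 d=11 new=(7,5) → blocked by [4,6]×[4,7], reject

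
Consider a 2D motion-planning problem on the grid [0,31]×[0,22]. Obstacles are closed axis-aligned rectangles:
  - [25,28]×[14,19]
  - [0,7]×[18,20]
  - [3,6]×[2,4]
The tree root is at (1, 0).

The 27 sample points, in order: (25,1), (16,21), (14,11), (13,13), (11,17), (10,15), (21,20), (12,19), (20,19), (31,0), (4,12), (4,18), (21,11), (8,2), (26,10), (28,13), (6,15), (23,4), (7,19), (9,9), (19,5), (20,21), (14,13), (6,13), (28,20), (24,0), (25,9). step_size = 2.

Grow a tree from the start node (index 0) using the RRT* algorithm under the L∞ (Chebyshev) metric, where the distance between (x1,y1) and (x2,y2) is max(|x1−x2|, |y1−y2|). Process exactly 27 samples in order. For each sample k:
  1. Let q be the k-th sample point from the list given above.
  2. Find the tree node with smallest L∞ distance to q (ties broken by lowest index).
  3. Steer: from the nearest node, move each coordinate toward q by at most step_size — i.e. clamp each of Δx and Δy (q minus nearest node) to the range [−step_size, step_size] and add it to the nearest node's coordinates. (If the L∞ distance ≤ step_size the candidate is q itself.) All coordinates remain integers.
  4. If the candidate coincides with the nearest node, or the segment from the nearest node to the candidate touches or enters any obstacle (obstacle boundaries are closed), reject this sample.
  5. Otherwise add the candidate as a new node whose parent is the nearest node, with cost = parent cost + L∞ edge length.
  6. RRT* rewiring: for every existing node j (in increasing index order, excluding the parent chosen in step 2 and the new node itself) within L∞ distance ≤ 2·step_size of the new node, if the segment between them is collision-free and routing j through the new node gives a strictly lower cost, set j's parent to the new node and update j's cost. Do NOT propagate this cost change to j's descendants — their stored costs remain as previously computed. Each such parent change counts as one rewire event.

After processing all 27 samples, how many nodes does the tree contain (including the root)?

1. q=(25,1) nearest=0 d=24 new=(3,1) → add node 1 parent=0 cost=2
2. q=(16,21) nearest=1 d=20 new=(5,3) → blocked by [3,6]×[2,4], reject
3. q=(14,11) nearest=1 d=11 new=(5,3) → blocked by [3,6]×[2,4], reject
4. q=(13,13) nearest=1 d=12 new=(5,3) → blocked by [3,6]×[2,4], reject
5. q=(11,17) nearest=1 d=16 new=(5,3) → blocked by [3,6]×[2,4], reject
6. q=(10,15) nearest=1 d=14 new=(5,3) → blocked by [3,6]×[2,4], reject
7. q=(21,20) nearest=1 d=19 new=(5,3) → blocked by [3,6]×[2,4], reject
8. q=(12,19) nearest=1 d=18 new=(5,3) → blocked by [3,6]×[2,4], reject
9. q=(20,19) nearest=1 d=18 new=(5,3) → blocked by [3,6]×[2,4], reject
10. q=(31,0) nearest=1 d=28 new=(5,0) → add node 2 parent=1 cost=4
11. q=(4,12) nearest=1 d=11 new=(4,3) → blocked by [3,6]×[2,4], reject
12. q=(4,18) nearest=1 d=17 new=(4,3) → blocked by [3,6]×[2,4], reject
13. q=(21,11) nearest=2 d=16 new=(7,2) → add node 3 parent=2 cost=6
14. q=(8,2) nearest=3 d=1 new=(8,2) → add node 4 parent=3 cost=7
15. q=(26,10) nearest=4 d=18 new=(10,4) → add node 5 parent=4 cost=9
16. q=(28,13) nearest=5 d=18 new=(12,6) → add node 6 parent=5 cost=11
17. q=(6,15) nearest=6 d=9 new=(10,8) → add node 7 parent=6 cost=13
18. q=(23,4) nearest=6 d=11 new=(14,4) → add node 8 parent=6 cost=13
19. q=(7,19) nearest=7 d=11 new=(8,10) → add node 9 parent=7 cost=15
20. q=(9,9) nearest=7 d=1 new=(9,9) → add node 10 parent=7 cost=14
21. q=(19,5) nearest=8 d=5 new=(16,5) → add node 11 parent=8 cost=15
22. q=(20,21) nearest=9 d=12 new=(10,12) → add node 12 parent=9 cost=17
23. q=(14,13) nearest=12 d=4 new=(12,13) → add node 13 parent=12 cost=19
24. q=(6,13) nearest=9 d=3 new=(6,12) → add node 14 parent=9 cost=17
25. q=(28,20) nearest=11 d=15 new=(18,7) → add node 15 parent=11 cost=17
26. q=(24,0) nearest=15 d=7 new=(20,5) → add node 16 parent=15 cost=19
27. q=(25,9) nearest=16 d=5 new=(22,7) → add node 17 parent=16 cost=21

Node count: 18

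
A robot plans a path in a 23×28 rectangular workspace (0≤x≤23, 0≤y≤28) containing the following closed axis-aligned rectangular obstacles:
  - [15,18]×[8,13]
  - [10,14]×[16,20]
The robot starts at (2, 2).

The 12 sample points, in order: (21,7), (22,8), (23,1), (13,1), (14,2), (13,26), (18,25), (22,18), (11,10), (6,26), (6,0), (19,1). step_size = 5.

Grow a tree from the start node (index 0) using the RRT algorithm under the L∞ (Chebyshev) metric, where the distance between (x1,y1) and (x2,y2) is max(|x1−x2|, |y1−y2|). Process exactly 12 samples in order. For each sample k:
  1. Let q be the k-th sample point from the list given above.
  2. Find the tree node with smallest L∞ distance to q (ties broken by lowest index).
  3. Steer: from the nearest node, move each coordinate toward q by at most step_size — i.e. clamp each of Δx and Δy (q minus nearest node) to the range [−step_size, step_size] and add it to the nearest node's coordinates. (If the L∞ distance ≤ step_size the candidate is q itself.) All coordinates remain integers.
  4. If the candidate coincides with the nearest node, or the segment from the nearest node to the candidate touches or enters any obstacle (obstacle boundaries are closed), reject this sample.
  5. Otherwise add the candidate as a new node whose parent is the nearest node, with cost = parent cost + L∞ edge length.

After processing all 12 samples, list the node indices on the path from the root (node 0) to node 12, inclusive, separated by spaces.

1. q=(21,7) nearest=0 d=19 new=(7,7) → add node 1 parent=0 cost=5
2. q=(22,8) nearest=1 d=15 new=(12,8) → add node 2 parent=1 cost=10
3. q=(23,1) nearest=2 d=11 new=(17,3) → add node 3 parent=2 cost=15
4. q=(13,1) nearest=3 d=4 new=(13,1) → add node 4 parent=3 cost=19
5. q=(14,2) nearest=4 d=1 new=(14,2) → add node 5 parent=4 cost=20
6. q=(13,26) nearest=2 d=18 new=(13,13) → add node 6 parent=2 cost=15
7. q=(18,25) nearest=6 d=12 new=(18,18) → add node 7 parent=6 cost=20
8. q=(22,18) nearest=7 d=4 new=(22,18) → add node 8 parent=7 cost=24
9. q=(11,10) nearest=2 d=2 new=(11,10) → add node 9 parent=2 cost=12
10. q=(6,26) nearest=7 d=12 new=(13,23) → add node 10 parent=7 cost=25
11. q=(6,0) nearest=0 d=4 new=(6,0) → add node 11 parent=0 cost=4
12. q=(19,1) nearest=3 d=2 new=(19,1) → add node 12 parent=3 cost=17

Path: 0 1 2 3 12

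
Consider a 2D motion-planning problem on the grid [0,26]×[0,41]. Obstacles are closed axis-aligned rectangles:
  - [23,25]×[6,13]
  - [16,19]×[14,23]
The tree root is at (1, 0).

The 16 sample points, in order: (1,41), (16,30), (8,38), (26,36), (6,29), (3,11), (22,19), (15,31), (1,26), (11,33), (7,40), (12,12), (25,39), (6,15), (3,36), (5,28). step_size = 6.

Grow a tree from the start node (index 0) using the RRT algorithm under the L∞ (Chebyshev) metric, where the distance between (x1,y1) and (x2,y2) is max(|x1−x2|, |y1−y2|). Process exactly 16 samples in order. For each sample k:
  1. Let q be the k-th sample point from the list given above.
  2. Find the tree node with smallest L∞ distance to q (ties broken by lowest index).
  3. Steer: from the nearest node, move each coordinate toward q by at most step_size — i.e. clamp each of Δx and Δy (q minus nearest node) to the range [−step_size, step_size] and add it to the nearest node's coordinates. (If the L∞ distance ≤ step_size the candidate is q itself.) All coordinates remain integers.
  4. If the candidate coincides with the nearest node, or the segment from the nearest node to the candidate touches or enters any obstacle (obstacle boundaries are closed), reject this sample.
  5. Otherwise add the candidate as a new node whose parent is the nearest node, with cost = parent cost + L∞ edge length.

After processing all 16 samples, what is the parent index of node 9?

Parent of node 9: 5

1. q=(1,41) nearest=0 d=41 new=(1,6) → add node 1 parent=0 cost=6
2. q=(16,30) nearest=1 d=24 new=(7,12) → add node 2 parent=1 cost=12
3. q=(8,38) nearest=2 d=26 new=(8,18) → add node 3 parent=2 cost=18
4. q=(26,36) nearest=3 d=18 new=(14,24) → add node 4 parent=3 cost=24
5. q=(6,29) nearest=4 d=8 new=(8,29) → add node 5 parent=4 cost=30
6. q=(3,11) nearest=2 d=4 new=(3,11) → add node 6 parent=2 cost=16
7. q=(22,19) nearest=4 d=8 new=(20,19) → blocked by [16,19]×[14,23], reject
8. q=(15,31) nearest=4 d=7 new=(15,30) → add node 7 parent=4 cost=30
9. q=(1,26) nearest=5 d=7 new=(2,26) → add node 8 parent=5 cost=36
10. q=(11,33) nearest=5 d=4 new=(11,33) → add node 9 parent=5 cost=34
11. q=(7,40) nearest=9 d=7 new=(7,39) → add node 10 parent=9 cost=40
12. q=(12,12) nearest=2 d=5 new=(12,12) → add node 11 parent=2 cost=17
13. q=(25,39) nearest=7 d=10 new=(21,36) → add node 12 parent=7 cost=36
14. q=(6,15) nearest=2 d=3 new=(6,15) → add node 13 parent=2 cost=15
15. q=(3,36) nearest=10 d=4 new=(3,36) → add node 14 parent=10 cost=44
16. q=(5,28) nearest=5 d=3 new=(5,28) → add node 15 parent=5 cost=33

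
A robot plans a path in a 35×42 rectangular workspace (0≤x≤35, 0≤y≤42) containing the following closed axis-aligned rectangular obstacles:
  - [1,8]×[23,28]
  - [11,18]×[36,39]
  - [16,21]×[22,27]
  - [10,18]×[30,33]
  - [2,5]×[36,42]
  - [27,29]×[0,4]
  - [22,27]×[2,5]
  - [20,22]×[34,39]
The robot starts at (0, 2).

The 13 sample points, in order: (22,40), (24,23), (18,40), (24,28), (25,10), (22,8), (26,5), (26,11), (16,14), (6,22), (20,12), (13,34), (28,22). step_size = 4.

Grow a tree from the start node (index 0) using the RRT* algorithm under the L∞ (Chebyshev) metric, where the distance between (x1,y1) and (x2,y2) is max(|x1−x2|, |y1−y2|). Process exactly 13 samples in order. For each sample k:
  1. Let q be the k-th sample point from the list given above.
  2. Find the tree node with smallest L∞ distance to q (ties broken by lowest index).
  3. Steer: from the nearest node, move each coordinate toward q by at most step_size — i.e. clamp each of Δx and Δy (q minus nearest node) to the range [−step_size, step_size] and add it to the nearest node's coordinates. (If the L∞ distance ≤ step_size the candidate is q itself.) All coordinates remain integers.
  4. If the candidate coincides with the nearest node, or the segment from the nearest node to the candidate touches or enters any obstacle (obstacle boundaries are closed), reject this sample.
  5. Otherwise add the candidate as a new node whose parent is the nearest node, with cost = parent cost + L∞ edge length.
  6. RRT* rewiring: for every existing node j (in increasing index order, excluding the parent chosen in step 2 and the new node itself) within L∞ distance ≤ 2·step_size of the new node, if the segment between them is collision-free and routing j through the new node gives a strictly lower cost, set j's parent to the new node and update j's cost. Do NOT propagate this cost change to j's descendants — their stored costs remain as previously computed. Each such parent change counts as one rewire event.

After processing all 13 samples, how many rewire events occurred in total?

Rewire events: 1

1. q=(22,40) nearest=0 d=38 new=(4,6) → add node 1 parent=0 cost=4
2. q=(24,23) nearest=1 d=20 new=(8,10) → add node 2 parent=1 cost=8
3. q=(18,40) nearest=2 d=30 new=(12,14) → add node 3 parent=2 cost=12
4. q=(24,28) nearest=3 d=14 new=(16,18) → add node 4 parent=3 cost=16
5. q=(25,10) nearest=4 d=9 new=(20,14) → add node 5 parent=4 cost=20
6. q=(22,8) nearest=5 d=6 new=(22,10) → add node 6 parent=5 cost=24
7. q=(26,5) nearest=6 d=5 new=(26,6) → add node 7 parent=6 cost=28
8. q=(26,11) nearest=6 d=4 new=(26,11) → add node 8 parent=6 cost=28
9. q=(16,14) nearest=3 d=4 new=(16,14) → add node 9 parent=3 cost=16; rewire 6→9 (22<24)
10. q=(6,22) nearest=3 d=8 new=(8,18) → add node 10 parent=3 cost=16
11. q=(20,12) nearest=5 d=2 new=(20,12) → add node 11 parent=5 cost=22
12. q=(13,34) nearest=4 d=16 new=(13,22) → add node 12 parent=4 cost=20
13. q=(28,22) nearest=5 d=8 new=(24,18) → add node 13 parent=5 cost=24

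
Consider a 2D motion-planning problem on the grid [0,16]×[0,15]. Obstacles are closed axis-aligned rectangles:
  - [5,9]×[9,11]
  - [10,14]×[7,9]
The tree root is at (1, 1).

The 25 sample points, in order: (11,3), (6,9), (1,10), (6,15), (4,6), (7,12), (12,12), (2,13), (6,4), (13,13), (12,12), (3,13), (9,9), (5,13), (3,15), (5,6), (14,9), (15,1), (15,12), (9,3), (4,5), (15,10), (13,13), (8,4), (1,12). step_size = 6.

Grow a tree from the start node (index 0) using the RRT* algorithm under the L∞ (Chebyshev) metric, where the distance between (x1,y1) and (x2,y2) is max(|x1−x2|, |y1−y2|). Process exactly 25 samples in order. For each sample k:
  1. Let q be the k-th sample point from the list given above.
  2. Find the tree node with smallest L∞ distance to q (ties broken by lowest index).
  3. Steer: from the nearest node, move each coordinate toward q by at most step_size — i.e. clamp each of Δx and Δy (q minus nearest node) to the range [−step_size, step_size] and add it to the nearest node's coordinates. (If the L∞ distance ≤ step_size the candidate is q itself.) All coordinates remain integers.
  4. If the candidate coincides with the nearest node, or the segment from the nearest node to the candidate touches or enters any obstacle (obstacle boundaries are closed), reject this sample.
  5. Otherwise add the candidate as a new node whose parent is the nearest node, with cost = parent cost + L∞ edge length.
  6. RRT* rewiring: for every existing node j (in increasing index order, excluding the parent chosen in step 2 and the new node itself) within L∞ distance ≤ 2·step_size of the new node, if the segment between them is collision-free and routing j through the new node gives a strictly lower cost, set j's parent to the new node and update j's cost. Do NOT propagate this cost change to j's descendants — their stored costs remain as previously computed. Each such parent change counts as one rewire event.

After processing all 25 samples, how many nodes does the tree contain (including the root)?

1. q=(11,3) nearest=0 d=10 new=(7,3) → add node 1 parent=0 cost=6
2. q=(6,9) nearest=1 d=6 new=(6,9) → blocked by [5,9]×[9,11], reject
3. q=(1,10) nearest=1 d=7 new=(1,9) → add node 2 parent=1 cost=12
4. q=(6,15) nearest=2 d=6 new=(6,15) → add node 3 parent=2 cost=18
5. q=(4,6) nearest=1 d=3 new=(4,6) → add node 4 parent=1 cost=9
6. q=(7,12) nearest=3 d=3 new=(7,12) → add node 5 parent=3 cost=21
7. q=(12,12) nearest=5 d=5 new=(12,12) → add node 6 parent=5 cost=26
8. q=(2,13) nearest=2 d=4 new=(2,13) → add node 7 parent=2 cost=16
9. q=(6,4) nearest=1 d=1 new=(6,4) → add node 8 parent=1 cost=7; rewire 6→8 (15<26)
10. q=(13,13) nearest=6 d=1 new=(13,13) → add node 9 parent=6 cost=16
11. q=(12,12) nearest=6 d=0 → coincident, reject
12. q=(3,13) nearest=7 d=1 new=(3,13) → add node 10 parent=7 cost=17
13. q=(9,9) nearest=5 d=3 new=(9,9) → blocked by [5,9]×[9,11], reject
14. q=(5,13) nearest=3 d=2 new=(5,13) → add node 11 parent=3 cost=20
15. q=(3,15) nearest=7 d=2 new=(3,15) → add node 12 parent=7 cost=18
16. q=(5,6) nearest=4 d=1 new=(5,6) → add node 13 parent=4 cost=10
17. q=(14,9) nearest=6 d=3 new=(14,9) → blocked by [10,14]×[7,9], reject
18. q=(15,1) nearest=1 d=8 new=(13,1) → add node 14 parent=1 cost=12
19. q=(15,12) nearest=9 d=2 new=(15,12) → add node 15 parent=9 cost=18
20. q=(9,3) nearest=1 d=2 new=(9,3) → add node 16 parent=1 cost=8
21. q=(4,5) nearest=4 d=1 new=(4,5) → add node 17 parent=4 cost=10; rewire 11→17 (18<20)
22. q=(15,10) nearest=15 d=2 new=(15,10) → add node 18 parent=15 cost=20
23. q=(13,13) nearest=9 d=0 → coincident, reject
24. q=(8,4) nearest=1 d=1 new=(8,4) → add node 19 parent=1 cost=7
25. q=(1,12) nearest=7 d=1 new=(1,12) → add node 20 parent=7 cost=17

Node count: 21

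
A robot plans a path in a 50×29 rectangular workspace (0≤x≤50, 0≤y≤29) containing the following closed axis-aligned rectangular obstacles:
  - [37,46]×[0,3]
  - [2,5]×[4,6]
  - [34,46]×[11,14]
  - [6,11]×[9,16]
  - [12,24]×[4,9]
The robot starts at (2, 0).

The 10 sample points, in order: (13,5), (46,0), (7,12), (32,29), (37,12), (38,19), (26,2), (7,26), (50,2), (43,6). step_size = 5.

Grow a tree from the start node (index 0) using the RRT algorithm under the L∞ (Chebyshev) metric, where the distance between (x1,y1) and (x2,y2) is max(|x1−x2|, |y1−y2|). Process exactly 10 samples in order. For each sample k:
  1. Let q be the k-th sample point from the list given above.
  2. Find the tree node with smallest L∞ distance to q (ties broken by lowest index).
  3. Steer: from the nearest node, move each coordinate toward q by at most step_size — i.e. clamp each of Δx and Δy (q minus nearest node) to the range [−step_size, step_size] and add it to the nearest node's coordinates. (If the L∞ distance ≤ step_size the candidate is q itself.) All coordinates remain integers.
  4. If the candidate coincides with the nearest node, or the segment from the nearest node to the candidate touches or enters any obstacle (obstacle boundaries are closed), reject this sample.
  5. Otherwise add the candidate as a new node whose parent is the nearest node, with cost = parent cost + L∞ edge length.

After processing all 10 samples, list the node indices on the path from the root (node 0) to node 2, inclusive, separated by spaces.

Path: 0 1 2

1. q=(13,5) nearest=0 d=11 new=(7,5) → add node 1 parent=0 cost=5
2. q=(46,0) nearest=1 d=39 new=(12,0) → add node 2 parent=1 cost=10
3. q=(7,12) nearest=1 d=7 new=(7,10) → blocked by [6,11]×[9,16], reject
4. q=(32,29) nearest=1 d=25 new=(12,10) → blocked by [6,11]×[9,16], reject
5. q=(37,12) nearest=2 d=25 new=(17,5) → blocked by [12,24]×[4,9], reject
6. q=(38,19) nearest=2 d=26 new=(17,5) → blocked by [12,24]×[4,9], reject
7. q=(26,2) nearest=2 d=14 new=(17,2) → add node 3 parent=2 cost=15
8. q=(7,26) nearest=1 d=21 new=(7,10) → blocked by [6,11]×[9,16], reject
9. q=(50,2) nearest=3 d=33 new=(22,2) → add node 4 parent=3 cost=20
10. q=(43,6) nearest=4 d=21 new=(27,6) → add node 5 parent=4 cost=25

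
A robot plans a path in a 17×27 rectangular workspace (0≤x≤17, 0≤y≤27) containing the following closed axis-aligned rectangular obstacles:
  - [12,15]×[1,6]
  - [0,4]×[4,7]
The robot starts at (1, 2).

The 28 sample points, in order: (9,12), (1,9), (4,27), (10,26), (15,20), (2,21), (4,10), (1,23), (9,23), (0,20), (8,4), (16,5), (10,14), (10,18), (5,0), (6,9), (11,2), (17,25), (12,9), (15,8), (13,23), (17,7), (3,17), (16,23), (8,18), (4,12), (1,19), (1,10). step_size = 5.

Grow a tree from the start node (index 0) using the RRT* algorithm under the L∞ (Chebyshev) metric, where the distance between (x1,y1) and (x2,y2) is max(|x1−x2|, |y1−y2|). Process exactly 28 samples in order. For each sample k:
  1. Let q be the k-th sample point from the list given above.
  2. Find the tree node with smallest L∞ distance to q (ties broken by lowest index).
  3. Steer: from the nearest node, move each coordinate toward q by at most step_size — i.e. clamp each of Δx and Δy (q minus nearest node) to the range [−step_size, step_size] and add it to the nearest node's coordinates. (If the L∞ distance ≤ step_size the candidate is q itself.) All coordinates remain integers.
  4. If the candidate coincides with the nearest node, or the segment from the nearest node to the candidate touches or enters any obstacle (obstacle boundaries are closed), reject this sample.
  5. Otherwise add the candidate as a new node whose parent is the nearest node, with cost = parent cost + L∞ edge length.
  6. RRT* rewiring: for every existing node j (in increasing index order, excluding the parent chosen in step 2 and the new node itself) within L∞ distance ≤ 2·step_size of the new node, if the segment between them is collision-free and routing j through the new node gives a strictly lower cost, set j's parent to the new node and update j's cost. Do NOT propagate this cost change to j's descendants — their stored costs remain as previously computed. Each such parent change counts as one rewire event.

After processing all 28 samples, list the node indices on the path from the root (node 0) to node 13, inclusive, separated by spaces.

1. q=(9,12) nearest=0 d=10 new=(6,7) → blocked by [0,4]×[4,7], reject
2. q=(1,9) nearest=0 d=7 new=(1,7) → blocked by [0,4]×[4,7], reject
3. q=(4,27) nearest=0 d=25 new=(4,7) → blocked by [0,4]×[4,7], reject
4. q=(10,26) nearest=0 d=24 new=(6,7) → blocked by [0,4]×[4,7], reject
5. q=(15,20) nearest=0 d=18 new=(6,7) → blocked by [0,4]×[4,7], reject
6. q=(2,21) nearest=0 d=19 new=(2,7) → blocked by [0,4]×[4,7], reject
7. q=(4,10) nearest=0 d=8 new=(4,7) → blocked by [0,4]×[4,7], reject
8. q=(1,23) nearest=0 d=21 new=(1,7) → blocked by [0,4]×[4,7], reject
9. q=(9,23) nearest=0 d=21 new=(6,7) → blocked by [0,4]×[4,7], reject
10. q=(0,20) nearest=0 d=18 new=(0,7) → blocked by [0,4]×[4,7], reject
11. q=(8,4) nearest=0 d=7 new=(6,4) → add node 1 parent=0 cost=5
12. q=(16,5) nearest=1 d=10 new=(11,5) → add node 2 parent=1 cost=10
13. q=(10,14) nearest=2 d=9 new=(10,10) → add node 3 parent=2 cost=15
14. q=(10,18) nearest=3 d=8 new=(10,15) → add node 4 parent=3 cost=20
15. q=(5,0) nearest=0 d=4 new=(5,0) → add node 5 parent=0 cost=4; rewire 3→5 (14<15)
16. q=(6,9) nearest=3 d=4 new=(6,9) → add node 6 parent=3 cost=18
17. q=(11,2) nearest=2 d=3 new=(11,2) → add node 7 parent=2 cost=13
18. q=(17,25) nearest=4 d=10 new=(15,20) → add node 8 parent=4 cost=25
19. q=(12,9) nearest=3 d=2 new=(12,9) → add node 9 parent=3 cost=16
20. q=(15,8) nearest=9 d=3 new=(15,8) → add node 10 parent=9 cost=19
21. q=(13,23) nearest=8 d=3 new=(13,23) → add node 11 parent=8 cost=28
22. q=(17,7) nearest=10 d=2 new=(17,7) → add node 12 parent=10 cost=21
23. q=(3,17) nearest=3 d=7 new=(5,15) → add node 13 parent=3 cost=19; rewire 11→13 (27<28)
24. q=(16,23) nearest=8 d=3 new=(16,23) → add node 14 parent=8 cost=28
25. q=(8,18) nearest=4 d=3 new=(8,18) → add node 15 parent=4 cost=23
26. q=(4,12) nearest=6 d=3 new=(4,12) → add node 16 parent=6 cost=21
27. q=(1,19) nearest=13 d=4 new=(1,19) → add node 17 parent=13 cost=23
28. q=(1,10) nearest=16 d=3 new=(1,10) → add node 18 parent=16 cost=24

Path: 0 5 3 13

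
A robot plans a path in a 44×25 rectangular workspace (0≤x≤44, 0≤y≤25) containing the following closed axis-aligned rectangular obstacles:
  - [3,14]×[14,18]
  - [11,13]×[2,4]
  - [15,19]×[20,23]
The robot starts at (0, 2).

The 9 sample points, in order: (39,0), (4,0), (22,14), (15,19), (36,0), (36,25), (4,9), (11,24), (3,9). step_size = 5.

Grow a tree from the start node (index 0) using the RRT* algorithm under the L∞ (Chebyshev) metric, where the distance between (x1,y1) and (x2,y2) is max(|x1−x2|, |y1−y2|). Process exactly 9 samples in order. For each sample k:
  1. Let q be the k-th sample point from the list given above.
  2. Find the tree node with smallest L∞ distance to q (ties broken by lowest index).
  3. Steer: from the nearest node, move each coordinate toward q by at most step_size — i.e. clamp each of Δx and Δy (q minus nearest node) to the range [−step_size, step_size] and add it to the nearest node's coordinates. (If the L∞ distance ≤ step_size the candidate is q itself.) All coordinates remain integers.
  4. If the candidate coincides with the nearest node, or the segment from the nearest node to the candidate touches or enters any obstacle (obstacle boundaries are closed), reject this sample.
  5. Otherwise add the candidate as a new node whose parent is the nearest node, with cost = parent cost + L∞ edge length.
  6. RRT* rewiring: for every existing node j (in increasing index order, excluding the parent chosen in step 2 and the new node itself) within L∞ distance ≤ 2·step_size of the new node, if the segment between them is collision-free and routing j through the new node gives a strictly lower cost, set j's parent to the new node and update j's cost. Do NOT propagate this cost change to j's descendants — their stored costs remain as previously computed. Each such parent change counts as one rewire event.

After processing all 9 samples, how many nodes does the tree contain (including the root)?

Node count: 9

1. q=(39,0) nearest=0 d=39 new=(5,0) → add node 1 parent=0 cost=5
2. q=(4,0) nearest=1 d=1 new=(4,0) → add node 2 parent=1 cost=6
3. q=(22,14) nearest=1 d=17 new=(10,5) → add node 3 parent=1 cost=10
4. q=(15,19) nearest=3 d=14 new=(15,10) → add node 4 parent=3 cost=15
5. q=(36,0) nearest=4 d=21 new=(20,5) → add node 5 parent=4 cost=20
6. q=(36,25) nearest=5 d=20 new=(25,10) → add node 6 parent=5 cost=25
7. q=(4,9) nearest=3 d=6 new=(5,9) → add node 7 parent=3 cost=15
8. q=(11,24) nearest=4 d=14 new=(11,15) → blocked by [3,14]×[14,18], reject
9. q=(3,9) nearest=7 d=2 new=(3,9) → add node 8 parent=7 cost=17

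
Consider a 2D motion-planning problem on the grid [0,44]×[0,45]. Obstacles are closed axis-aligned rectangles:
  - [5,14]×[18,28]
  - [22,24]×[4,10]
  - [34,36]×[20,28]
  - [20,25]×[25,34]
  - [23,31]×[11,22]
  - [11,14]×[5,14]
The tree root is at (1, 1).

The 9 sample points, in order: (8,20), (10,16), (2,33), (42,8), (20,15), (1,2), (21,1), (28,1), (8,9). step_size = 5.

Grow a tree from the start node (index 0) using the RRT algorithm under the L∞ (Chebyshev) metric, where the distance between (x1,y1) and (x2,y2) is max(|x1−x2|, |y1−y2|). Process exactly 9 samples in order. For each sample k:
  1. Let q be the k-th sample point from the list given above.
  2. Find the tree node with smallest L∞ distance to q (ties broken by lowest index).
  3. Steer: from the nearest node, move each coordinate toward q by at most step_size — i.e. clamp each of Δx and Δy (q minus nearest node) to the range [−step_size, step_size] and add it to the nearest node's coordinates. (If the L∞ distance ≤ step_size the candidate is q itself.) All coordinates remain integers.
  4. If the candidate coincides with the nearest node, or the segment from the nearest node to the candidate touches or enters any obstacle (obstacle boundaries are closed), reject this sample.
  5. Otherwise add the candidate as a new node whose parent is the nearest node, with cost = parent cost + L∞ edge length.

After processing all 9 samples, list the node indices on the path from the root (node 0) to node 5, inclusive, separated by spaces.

Path: 0 1 2 5

1. q=(8,20) nearest=0 d=19 new=(6,6) → add node 1 parent=0 cost=5
2. q=(10,16) nearest=1 d=10 new=(10,11) → add node 2 parent=1 cost=10
3. q=(2,33) nearest=2 d=22 new=(5,16) → add node 3 parent=2 cost=15
4. q=(42,8) nearest=2 d=32 new=(15,8) → blocked by [11,14]×[5,14], reject
5. q=(20,15) nearest=2 d=10 new=(15,15) → blocked by [11,14]×[5,14], reject
6. q=(1,2) nearest=0 d=1 new=(1,2) → add node 4 parent=0 cost=1
7. q=(21,1) nearest=2 d=11 new=(15,6) → blocked by [11,14]×[5,14], reject
8. q=(28,1) nearest=2 d=18 new=(15,6) → blocked by [11,14]×[5,14], reject
9. q=(8,9) nearest=2 d=2 new=(8,9) → add node 5 parent=2 cost=12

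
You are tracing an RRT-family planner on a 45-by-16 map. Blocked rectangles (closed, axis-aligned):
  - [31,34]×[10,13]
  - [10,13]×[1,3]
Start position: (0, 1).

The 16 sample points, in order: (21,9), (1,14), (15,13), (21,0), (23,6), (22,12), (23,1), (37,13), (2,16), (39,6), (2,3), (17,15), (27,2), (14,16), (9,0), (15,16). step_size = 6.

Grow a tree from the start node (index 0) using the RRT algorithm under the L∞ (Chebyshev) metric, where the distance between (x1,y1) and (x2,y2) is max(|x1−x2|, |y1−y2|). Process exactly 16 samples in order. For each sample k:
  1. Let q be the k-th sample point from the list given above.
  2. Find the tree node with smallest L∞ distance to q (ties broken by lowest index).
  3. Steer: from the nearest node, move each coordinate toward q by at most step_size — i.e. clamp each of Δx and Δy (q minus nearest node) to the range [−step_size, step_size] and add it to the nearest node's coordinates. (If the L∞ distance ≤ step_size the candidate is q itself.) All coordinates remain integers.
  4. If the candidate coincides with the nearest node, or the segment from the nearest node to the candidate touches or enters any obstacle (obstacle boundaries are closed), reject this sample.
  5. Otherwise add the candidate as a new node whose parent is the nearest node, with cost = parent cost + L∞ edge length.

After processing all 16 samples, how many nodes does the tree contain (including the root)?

Node count: 16

1. q=(21,9) nearest=0 d=21 new=(6,7) → add node 1 parent=0 cost=6
2. q=(1,14) nearest=1 d=7 new=(1,13) → add node 2 parent=1 cost=12
3. q=(15,13) nearest=1 d=9 new=(12,13) → add node 3 parent=1 cost=12
4. q=(21,0) nearest=3 d=13 new=(18,7) → add node 4 parent=3 cost=18
5. q=(23,6) nearest=4 d=5 new=(23,6) → add node 5 parent=4 cost=23
6. q=(22,12) nearest=4 d=5 new=(22,12) → add node 6 parent=4 cost=23
7. q=(23,1) nearest=5 d=5 new=(23,1) → add node 7 parent=5 cost=28
8. q=(37,13) nearest=5 d=14 new=(29,12) → add node 8 parent=5 cost=29
9. q=(2,16) nearest=2 d=3 new=(2,16) → add node 9 parent=2 cost=15
10. q=(39,6) nearest=8 d=10 new=(35,6) → blocked by [31,34]×[10,13], reject
11. q=(2,3) nearest=0 d=2 new=(2,3) → add node 10 parent=0 cost=2
12. q=(17,15) nearest=3 d=5 new=(17,15) → add node 11 parent=3 cost=17
13. q=(27,2) nearest=5 d=4 new=(27,2) → add node 12 parent=5 cost=27
14. q=(14,16) nearest=3 d=3 new=(14,16) → add node 13 parent=3 cost=15
15. q=(9,0) nearest=1 d=7 new=(9,1) → add node 14 parent=1 cost=12
16. q=(15,16) nearest=13 d=1 new=(15,16) → add node 15 parent=13 cost=16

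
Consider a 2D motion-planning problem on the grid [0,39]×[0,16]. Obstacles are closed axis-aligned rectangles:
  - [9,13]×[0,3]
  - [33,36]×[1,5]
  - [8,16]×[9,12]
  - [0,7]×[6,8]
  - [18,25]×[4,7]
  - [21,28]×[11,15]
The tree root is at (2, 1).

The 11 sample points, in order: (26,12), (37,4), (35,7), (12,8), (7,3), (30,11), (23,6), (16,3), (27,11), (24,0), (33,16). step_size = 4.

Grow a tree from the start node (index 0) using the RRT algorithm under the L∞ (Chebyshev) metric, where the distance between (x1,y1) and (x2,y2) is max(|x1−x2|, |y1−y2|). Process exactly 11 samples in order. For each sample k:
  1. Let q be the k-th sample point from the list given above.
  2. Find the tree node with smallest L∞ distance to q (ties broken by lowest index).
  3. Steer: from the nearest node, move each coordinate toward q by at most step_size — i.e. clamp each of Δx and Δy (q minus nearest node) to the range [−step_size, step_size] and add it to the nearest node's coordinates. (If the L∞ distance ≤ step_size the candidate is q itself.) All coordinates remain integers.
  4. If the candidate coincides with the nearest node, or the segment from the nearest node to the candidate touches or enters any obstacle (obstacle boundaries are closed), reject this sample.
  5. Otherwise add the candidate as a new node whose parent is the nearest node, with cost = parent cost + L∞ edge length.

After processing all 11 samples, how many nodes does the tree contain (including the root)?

1. q=(26,12) nearest=0 d=24 new=(6,5) → add node 1 parent=0 cost=4
2. q=(37,4) nearest=1 d=31 new=(10,4) → add node 2 parent=1 cost=8
3. q=(35,7) nearest=2 d=25 new=(14,7) → add node 3 parent=2 cost=12
4. q=(12,8) nearest=3 d=2 new=(12,8) → add node 4 parent=3 cost=14
5. q=(7,3) nearest=1 d=2 new=(7,3) → add node 5 parent=1 cost=6
6. q=(30,11) nearest=3 d=16 new=(18,11) → blocked by [8,16]×[9,12], reject
7. q=(23,6) nearest=3 d=9 new=(18,6) → blocked by [18,25]×[4,7], reject
8. q=(16,3) nearest=3 d=4 new=(16,3) → add node 6 parent=3 cost=16
9. q=(27,11) nearest=6 d=11 new=(20,7) → blocked by [18,25]×[4,7], reject
10. q=(24,0) nearest=6 d=8 new=(20,0) → add node 7 parent=6 cost=20
11. q=(33,16) nearest=7 d=16 new=(24,4) → blocked by [18,25]×[4,7], reject

Node count: 8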